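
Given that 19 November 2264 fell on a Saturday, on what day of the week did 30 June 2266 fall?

Saturday

November 2264: 30 − 19 = 11 days remain.
Then 18 full months totalling 547 days.
June 1–30, 2266: 30 days.
Total: 11 + 547 + 30 = 588 days.
588 is a multiple of 7, so 30 June 2266 falls on the same weekday: Saturday.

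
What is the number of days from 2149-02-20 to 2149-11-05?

258

February 2149: 28 − 20 = 8 days remain (2149 is not a leap year, so February has 28 days).
Then March (31), April (30), May (31), June (30), July (31), August (31), September (30), October (31): 31 + 30 + 31 + 30 + 31 + 31 + 30 + 31 = 245 days.
November 1–5, 2149: 5 days.
Total: 8 + 245 + 5 = 258 days.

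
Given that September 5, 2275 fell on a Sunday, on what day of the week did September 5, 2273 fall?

Count forward from the earlier date (September 5, 2273) to the later (September 5, 2275):
September 2273: 30 − 5 = 25 days remain.
Then 23 full months totalling 700 days.
September 1–5, 2275: 5 days.
Total: 25 + 700 + 5 = 730 days.
730 mod 7 = 2, so 2 days before Sunday is Friday.

Friday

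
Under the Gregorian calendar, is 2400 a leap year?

Yes

2400 is a leap year (divisible by 400).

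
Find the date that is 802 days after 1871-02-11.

1873-04-23

Count 802 days after February 11, 1871:
February 1871: 28 − 11 = 17 days remain (1871 is not a leap year, so February has 28 days).
Then 25 full months totalling 762 days.
April 1–23, 1873: 23 days.
Total: 17 + 762 + 23 = 802 days.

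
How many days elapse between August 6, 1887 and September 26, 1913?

Day-of-year of August 6, 1887: 218.
Day-of-year of September 26, 1913: 269.
1887 has 365 days, so 365 − 218 = 147 days remain in 1887.
Full years 1888–1912: 19 common + 6 leap = 19×365 + 6×366 = 9131 days.
Total: 147 + 9131 + 269 = 9547 days.

9547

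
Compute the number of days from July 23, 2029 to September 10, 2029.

49

July 2029: 31 − 23 = 8 days remain.
Then August (31): 31 days.
September 1–10, 2029: 10 days.
Total: 8 + 31 + 10 = 49 days.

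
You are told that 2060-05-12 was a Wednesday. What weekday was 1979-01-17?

Wednesday

Count forward from the earlier date (January 17, 1979) to the later (May 12, 2060):
From January 17, 1979 to January 17, 2060: 81 years, of which 20 contain a Feb 29 — 61×365 + 20×366 = 29585 days.
(2000 is a leap year (divisible by 400).)
January 2060: 31 − 17 = 14 days remain.
Then February 2060 (29), March (31), April (30): 29 + 31 + 30 = 90 days.
May 1–12, 2060: 12 days.
Residual: 116 days.
Total: 29701 days.
29701 is a multiple of 7, so 1979-01-17 falls on the same weekday: Wednesday.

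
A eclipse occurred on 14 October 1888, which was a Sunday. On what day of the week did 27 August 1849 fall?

Monday

Count forward from the earlier date (August 27, 1849) to the later (October 14, 1888):
Day-of-year of August 27, 1849: 239.
Day-of-year of October 14, 1888: 288.
1849 has 365 days, so 365 − 239 = 126 days remain in 1849.
Full years 1850–1887: 29 common + 9 leap = 29×365 + 9×366 = 13879 days.
Total: 126 + 13879 + 288 = 14293 days.
14293 mod 7 = 6, so 6 days before Sunday is Monday.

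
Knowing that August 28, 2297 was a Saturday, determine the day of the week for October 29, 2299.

Sunday

August 2297: 31 − 28 = 3 days remain.
Then 25 full months totalling 760 days.
October 1–29, 2299: 29 days.
Total: 3 + 760 + 29 = 792 days.
792 mod 7 = 1, so 1 day after Saturday is Sunday.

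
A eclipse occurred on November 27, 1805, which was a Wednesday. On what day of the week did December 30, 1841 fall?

From November 27, 1805 to November 27, 1841: 36 years, of which 9 contain a Feb 29 — 27×365 + 9×366 = 13149 days.
November 1841: 30 − 27 = 3 days remain.
December 1–30, 1841: 30 days.
Residual: 33 days.
Total: 13182 days.
13182 mod 7 = 1, so 1 day after Wednesday is Thursday.

Thursday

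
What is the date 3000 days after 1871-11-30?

1880-02-16

Count 3000 days after November 30, 1871:
From November 30, 1871 to November 30, 1879: 8 years, of which 2 contain a Feb 29 — 6×365 + 2×366 = 2922 days.
November 1879: 30 − 30 = 0 days remain.
Then December (31), January (31): 31 + 31 = 62 days.
February 1–16, 1880: 16 days (1880 is a leap year).
Residual: 78 days.
Total: 3000 days.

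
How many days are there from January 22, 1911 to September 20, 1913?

Day-of-year of January 22, 1911: 22.
Day-of-year of September 20, 1913: 263.
1911 has 365 days, so 365 − 22 = 343 days remain in 1911.
Full years: 1912: 366. Sum = 366.
Total: 343 + 366 + 263 = 972 days.

972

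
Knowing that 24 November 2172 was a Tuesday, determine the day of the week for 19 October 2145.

Count forward from the earlier date (October 19, 2145) to the later (November 24, 2172):
Day-of-year of October 19, 2145: 292.
Day-of-year of November 24, 2172: 329.
2145 has 365 days, so 365 − 292 = 73 days remain in 2145.
Full years 2146–2171: 20 common + 6 leap = 20×365 + 6×366 = 9496 days.
Total: 73 + 9496 + 329 = 9898 days.
9898 is a multiple of 7, so 19 October 2145 falls on the same weekday: Tuesday.

Tuesday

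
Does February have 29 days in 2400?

Yes

2400 is a leap year (divisible by 400).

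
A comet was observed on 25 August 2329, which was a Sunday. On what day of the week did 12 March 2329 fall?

Count forward from the earlier date (March 12, 2329) to the later (August 25, 2329):
March 2329: 31 − 12 = 19 days remain.
Then April (30), May (31), June (30), July (31): 30 + 31 + 30 + 31 = 122 days.
August 1–25, 2329: 25 days.
Total: 19 + 122 + 25 = 166 days.
166 mod 7 = 5, so 5 days before Sunday is Tuesday.

Tuesday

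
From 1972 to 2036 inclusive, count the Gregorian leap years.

17

Years divisible by 4: 1972, 1976, …, 2036 — 17 in all.
2000 is divisible by 400, so still leap.
No century exceptions apply. Count: 17.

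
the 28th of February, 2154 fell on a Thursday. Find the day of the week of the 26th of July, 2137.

Friday

Count forward from the earlier date (July 26, 2137) to the later (February 28, 2154):
From July 26, 2137 to July 26, 2153: 16 years, of which 4 contain a Feb 29 — 12×365 + 4×366 = 5844 days.
July 2153: 31 − 26 = 5 days remain.
Then August (31), September (30), October (31), November (30), December (31), January (31): 31 + 30 + 31 + 30 + 31 + 31 = 184 days.
February 1–28, 2154: 28 days (2154 is not a leap year).
Residual: 217 days.
Total: 6061 days.
6061 mod 7 = 6, so 6 days before Thursday is Friday.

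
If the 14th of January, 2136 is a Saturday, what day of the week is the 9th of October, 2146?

Sunday

Day-of-year of January 14, 2136: 14.
Day-of-year of October 9, 2146: 282.
2136 has 366 days, so 366 − 14 = 352 days remain in 2136.
Full years 2137–2145: 7 common + 2 leap = 7×365 + 2×366 = 3287 days.
Total: 352 + 3287 + 282 = 3921 days.
3921 mod 7 = 1, so 1 day after Saturday is Sunday.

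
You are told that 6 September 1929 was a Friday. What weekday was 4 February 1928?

Count forward from the earlier date (February 4, 1928) to the later (September 6, 1929):
February 4, 1928 → February 4, 1929: 366 days (1928 is a leap year).
February 1929: 28 − 4 = 24 days remain (1929 is not a leap year, so February has 28 days).
Then March (31), April (30), May (31), June (30), July (31), August (31): 31 + 30 + 31 + 30 + 31 + 31 = 184 days.
September 1–6, 1929: 6 days.
Residual: 214 days.
Total: 580 days.
580 mod 7 = 6, so 6 days before Friday is Saturday.

Saturday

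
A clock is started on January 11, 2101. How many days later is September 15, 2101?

247

January 2101: 31 − 11 = 20 days remain.
Then February 2101 (28), March (31), April (30), May (31), June (30), July (31), August (31): 28 + 31 + 30 + 31 + 30 + 31 + 31 = 212 days.
September 1–15, 2101: 15 days.
Total: 20 + 212 + 15 = 247 days.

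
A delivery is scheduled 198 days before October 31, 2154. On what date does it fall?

April 16, 2154

Count 198 days before October 31, 2154:
April 2154: 30 − 16 = 14 days remain.
Then May (31), June (30), July (31), August (31), September (30): 31 + 30 + 31 + 31 + 30 = 153 days.
October 1–31, 2154: 31 days.
Total: 14 + 153 + 31 = 198 days.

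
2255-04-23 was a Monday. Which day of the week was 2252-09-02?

Thursday

Count forward from the earlier date (September 2, 2252) to the later (April 23, 2255):
September 2, 2252 → September 2, 2253: 365 days.
September 2, 2253 → September 2, 2254: 365 days.
September 2254: 30 − 2 = 28 days remain.
Then October (31), November (30), December (31), January (31), February 2255 (28), March (31): 31 + 30 + 31 + 31 + 28 + 31 = 182 days.
April 1–23, 2255: 23 days.
Residual: 233 days.
Total: 963 days.
963 mod 7 = 4, so 4 days before Monday is Thursday.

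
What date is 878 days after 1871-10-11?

1874-03-07

Count 878 days after October 11, 1871:
October 11, 1871 → October 11, 1872: 366 days (1872 is a leap year).
October 11, 1872 → October 11, 1873: 365 days.
October 1873: 31 − 11 = 20 days remain.
Then November (30), December (31), January (31), February 1874 (28): 30 + 31 + 31 + 28 = 120 days.
March 1–7, 1874: 7 days.
Residual: 147 days.
Total: 878 days.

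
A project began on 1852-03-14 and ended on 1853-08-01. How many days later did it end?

March 1852: 31 − 14 = 17 days remain.
Then 16 full months totalling 487 days.
August 1, 1853: 1 day.
Total: 17 + 487 + 1 = 505 days.

505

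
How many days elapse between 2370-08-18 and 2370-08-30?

Within August 2370: 30 − 18 = 12 days.

12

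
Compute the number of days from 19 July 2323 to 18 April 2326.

1004

July 19, 2323 → July 19, 2324: 366 days (2324 is a leap year).
July 19, 2324 → July 19, 2325: 365 days.
July 2325: 31 − 19 = 12 days remain.
Then August (31), September (30), October (31), November (30), December (31), January (31), February 2326 (28), March (31): 31 + 30 + 31 + 30 + 31 + 31 + 28 + 31 = 243 days.
April 1–18, 2326: 18 days.
Residual: 273 days.
Total: 1004 days.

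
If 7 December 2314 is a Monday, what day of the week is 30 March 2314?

Count forward from the earlier date (March 30, 2314) to the later (December 7, 2314):
March 2314: 31 − 30 = 1 day remains.
Then April (30), May (31), June (30), July (31), August (31), September (30), October (31), November (30): 30 + 31 + 30 + 31 + 31 + 30 + 31 + 30 = 244 days.
December 1–7, 2314: 7 days.
Total: 1 + 244 + 7 = 252 days.
252 is a multiple of 7, so 30 March 2314 falls on the same weekday: Monday.

Monday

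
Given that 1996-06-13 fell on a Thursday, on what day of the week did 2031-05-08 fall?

Thursday

From June 13, 1996 to June 13, 2030: 34 years, of which 8 contain a Feb 29 — 26×365 + 8×366 = 12418 days.
(2000 is a leap year (divisible by 400).)
June 2030: 30 − 13 = 17 days remain.
Then 10 full months totalling 304 days.
May 1–8, 2031: 8 days.
Residual: 329 days.
Total: 12747 days.
12747 is a multiple of 7, so 2031-05-08 falls on the same weekday: Thursday.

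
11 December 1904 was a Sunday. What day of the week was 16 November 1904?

Wednesday

Count forward from the earlier date (November 16, 1904) to the later (December 11, 1904):
November 1904: 30 − 16 = 14 days remain.
December 1–11, 1904: 11 days.
Total: 14 + 11 = 25 days.
25 mod 7 = 4, so 4 days before Sunday is Wednesday.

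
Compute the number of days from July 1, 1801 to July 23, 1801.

22

Within July 1801: 23 − 1 = 22 days.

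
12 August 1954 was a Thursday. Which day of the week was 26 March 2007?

Monday

Day-of-year of August 12, 1954: 224.
Day-of-year of March 26, 2007: 85.
1954 has 365 days, so 365 − 224 = 141 days remain in 1954.
Full years 1955–2006: 39 common + 13 leap = 39×365 + 13×366 = 18993 days.
Total: 141 + 18993 + 85 = 19219 days.
19219 mod 7 = 4, so 4 days after Thursday is Monday.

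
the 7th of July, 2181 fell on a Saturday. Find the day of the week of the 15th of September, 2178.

Count forward from the earlier date (September 15, 2178) to the later (July 7, 2181):
Day-of-year of September 15, 2178: 258.
Day-of-year of July 7, 2181: 188.
2178 has 365 days, so 365 − 258 = 107 days remain in 2178.
Full years: 2179: 365; 2180: 366. Sum = 731.
Total: 107 + 731 + 188 = 1026 days.
1026 mod 7 = 4, so 4 days before Saturday is Tuesday.

Tuesday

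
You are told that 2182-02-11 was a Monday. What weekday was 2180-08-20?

Sunday

Count forward from the earlier date (August 20, 2180) to the later (February 11, 2182):
August 2180: 31 − 20 = 11 days remain.
Then 17 full months totalling 518 days.
February 1–11, 2182: 11 days (2182 is not a leap year).
Total: 11 + 518 + 11 = 540 days.
540 mod 7 = 1, so 1 day before Monday is Sunday.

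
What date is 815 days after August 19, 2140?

November 12, 2142

Count 815 days after August 19, 2140:
August 19, 2140 → August 19, 2141: 365 days.
August 19, 2141 → August 19, 2142: 365 days.
August 2142: 31 − 19 = 12 days remain.
Then September (30), October (31): 30 + 31 = 61 days.
November 1–12, 2142: 12 days.
Residual: 85 days.
Total: 815 days.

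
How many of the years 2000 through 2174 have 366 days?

43

Years divisible by 4: 2000, 2004, …, 2172 — 44 in all.
Of these, 2100 is divisible by 100 but not 400, so not leap.
2000 is divisible by 400, so still leap.
Leap years: 44 − 1 = 43.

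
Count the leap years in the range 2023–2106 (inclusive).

Years divisible by 4: 2024, 2028, …, 2104 — 21 in all.
Of these, 2100 is divisible by 100 but not 400, so not leap.
Leap years: 21 − 1 = 20.

20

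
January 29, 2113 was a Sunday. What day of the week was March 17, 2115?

Sunday

January 29, 2113 → January 29, 2114: 365 days.
January 29, 2114 → January 29, 2115: 365 days.
January 2115: 31 − 29 = 2 days remain.
Then February 2115 (28): 28 days.
March 1–17, 2115: 17 days.
Residual: 47 days.
Total: 777 days.
777 is a multiple of 7, so March 17, 2115 falls on the same weekday: Sunday.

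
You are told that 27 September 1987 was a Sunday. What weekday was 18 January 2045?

From September 27, 1987 to September 27, 2044: 57 years, of which 15 contain a Feb 29 — 42×365 + 15×366 = 20820 days.
(2000 is a leap year (divisible by 400).)
September 2044: 30 − 27 = 3 days remain.
Then October (31), November (30), December (31): 31 + 30 + 31 = 92 days.
January 1–18, 2045: 18 days.
Residual: 113 days.
Total: 20933 days.
20933 mod 7 = 3, so 3 days after Sunday is Wednesday.

Wednesday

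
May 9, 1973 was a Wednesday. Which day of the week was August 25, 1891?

Count forward from the earlier date (August 25, 1891) to the later (May 9, 1973):
Day-of-year of August 25, 1891: 237.
Day-of-year of May 9, 1973: 129.
1891 has 365 days, so 365 − 237 = 128 days remain in 1891.
Full years 1892–1972: 61 common + 20 leap = 61×365 + 20×366 = 29585 days.
Total: 128 + 29585 + 129 = 29842 days.
29842 mod 7 = 1, so 1 day before Wednesday is Tuesday.

Tuesday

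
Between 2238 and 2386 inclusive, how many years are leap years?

36

Years divisible by 4: 2240, 2244, …, 2384 — 37 in all.
Of these, 2300 is divisible by 100 but not 400, so not leap.
Leap years: 37 − 1 = 36.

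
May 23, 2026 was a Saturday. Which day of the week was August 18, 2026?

May 2026: 31 − 23 = 8 days remain.
Then June (30), July (31): 30 + 31 = 61 days.
August 1–18, 2026: 18 days.
Total: 8 + 61 + 18 = 87 days.
87 mod 7 = 3, so 3 days after Saturday is Tuesday.

Tuesday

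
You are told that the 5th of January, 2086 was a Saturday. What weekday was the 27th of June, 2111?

Saturday

Day-of-year of January 5, 2086: 5.
Day-of-year of June 27, 2111: 178.
2086 has 365 days, so 365 − 5 = 360 days remain in 2086.
Full years 2087–2110: 19 common + 5 leap = 19×365 + 5×366 = 8765 days.
Total: 360 + 8765 + 178 = 9303 days.
9303 is a multiple of 7, so the 27th of June, 2111 falls on the same weekday: Saturday.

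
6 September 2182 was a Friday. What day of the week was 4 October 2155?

Count forward from the earlier date (October 4, 2155) to the later (September 6, 2182):
From October 4, 2155 to October 4, 2181: 26 years, of which 7 contain a Feb 29 — 19×365 + 7×366 = 9497 days.
October 2181: 31 − 4 = 27 days remain.
Then 10 full months totalling 304 days.
September 1–6, 2182: 6 days.
Residual: 337 days.
Total: 9834 days.
9834 mod 7 = 6, so 6 days before Friday is Saturday.

Saturday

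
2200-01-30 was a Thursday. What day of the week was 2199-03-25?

Count forward from the earlier date (March 25, 2199) to the later (January 30, 2200):
March 2199: 31 − 25 = 6 days remain.
Then 9 full months totalling 275 days.
January 1–30, 2200: 30 days.
Residual: 311 days.
Total: 311 days.
311 mod 7 = 3, so 3 days before Thursday is Monday.

Monday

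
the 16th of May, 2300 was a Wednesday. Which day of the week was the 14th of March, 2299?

Count forward from the earlier date (March 14, 2299) to the later (May 16, 2300):
Day-of-year of March 14, 2299: 73.
Day-of-year of May 16, 2300: 136.
2299 has 365 days, so 365 − 73 = 292 days remain in 2299.
Total: 292 + 136 = 428 days.
428 mod 7 = 1, so 1 day before Wednesday is Tuesday.

Tuesday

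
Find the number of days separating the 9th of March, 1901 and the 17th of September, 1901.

192

March 1901: 31 − 9 = 22 days remain.
Then April (30), May (31), June (30), July (31), August (31): 30 + 31 + 30 + 31 + 31 = 153 days.
September 1–17, 1901: 17 days.
Total: 22 + 153 + 17 = 192 days.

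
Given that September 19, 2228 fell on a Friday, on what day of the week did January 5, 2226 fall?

Thursday

Count forward from the earlier date (January 5, 2226) to the later (September 19, 2228):
January 5, 2226 → January 5, 2227: 365 days.
January 5, 2227 → January 5, 2228: 365 days.
January 2228: 31 − 5 = 26 days remain.
Then February 2228 (29), March (31), April (30), May (31), June (30), July (31), August (31): 29 + 31 + 30 + 31 + 30 + 31 + 31 = 213 days.
September 1–19, 2228: 19 days.
Residual: 258 days.
Total: 988 days.
988 mod 7 = 1, so 1 day before Friday is Thursday.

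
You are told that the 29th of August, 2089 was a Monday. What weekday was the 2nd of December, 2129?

From August 29, 2089 to August 29, 2129: 40 years, of which 9 contain a Feb 29 — 31×365 + 9×366 = 14609 days.
(2100 is not a leap year (divisible by 100 but not 400).)
August 2129: 31 − 29 = 2 days remain.
Then September (30), October (31), November (30): 30 + 31 + 30 = 91 days.
December 1–2, 2129: 2 days.
Residual: 95 days.
Total: 14704 days.
14704 mod 7 = 4, so 4 days after Monday is Friday.

Friday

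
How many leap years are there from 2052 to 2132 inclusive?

20

Years divisible by 4: 2052, 2056, …, 2132 — 21 in all.
Of these, 2100 is divisible by 100 but not 400, so not leap.
Leap years: 21 − 1 = 20.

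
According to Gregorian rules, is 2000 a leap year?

Yes

2000 is a leap year (divisible by 400).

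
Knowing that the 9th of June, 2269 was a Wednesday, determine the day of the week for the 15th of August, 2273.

Friday

June 9, 2269 → June 9, 2270: 365 days.
June 9, 2270 → June 9, 2271: 365 days.
June 9, 2271 → June 9, 2272: 366 days (2272 is a leap year).
June 9, 2272 → June 9, 2273: 365 days.
June 2273: 30 − 9 = 21 days remain.
Then July (31): 31 days.
August 1–15, 2273: 15 days.
Residual: 67 days.
Total: 1528 days.
1528 mod 7 = 2, so 2 days after Wednesday is Friday.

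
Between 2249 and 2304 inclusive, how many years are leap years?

Years divisible by 4: 2252, 2256, …, 2304 — 14 in all.
Of these, 2300 is divisible by 100 but not 400, so not leap.
Leap years: 14 − 1 = 13.

13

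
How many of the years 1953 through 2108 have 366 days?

38

Years divisible by 4: 1956, 1960, …, 2108 — 39 in all.
Of these, 2100 is divisible by 100 but not 400, so not leap.
2000 is divisible by 400, so still leap.
Leap years: 39 − 1 = 38.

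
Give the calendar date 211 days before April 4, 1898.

September 5, 1897

Count 211 days before April 4, 1898:
September 1897: 30 − 5 = 25 days remain.
Then October (31), November (30), December (31), January (31), February 1898 (28), March (31): 31 + 30 + 31 + 31 + 28 + 31 = 182 days.
April 1–4, 1898: 4 days.
Residual: 211 days.
Total: 211 days.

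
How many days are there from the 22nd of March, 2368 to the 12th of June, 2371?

1177

March 22, 2368 → March 22, 2369: 365 days.
March 22, 2369 → March 22, 2370: 365 days.
March 22, 2370 → March 22, 2371: 365 days.
March 2371: 31 − 22 = 9 days remain.
Then April (30), May (31): 30 + 31 = 61 days.
June 1–12, 2371: 12 days.
Residual: 82 days.
Total: 1177 days.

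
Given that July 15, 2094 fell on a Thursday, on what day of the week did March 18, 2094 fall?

Count forward from the earlier date (March 18, 2094) to the later (July 15, 2094):
March 2094: 31 − 18 = 13 days remain.
Then April (30), May (31), June (30): 30 + 31 + 30 = 91 days.
July 1–15, 2094: 15 days.
Total: 13 + 91 + 15 = 119 days.
119 is a multiple of 7, so March 18, 2094 falls on the same weekday: Thursday.

Thursday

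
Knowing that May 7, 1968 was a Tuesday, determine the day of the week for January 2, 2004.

Friday

From May 7, 1968 to May 7, 2003: 35 years, of which 8 contain a Feb 29 — 27×365 + 8×366 = 12783 days.
(2000 is a leap year (divisible by 400).)
May 2003: 31 − 7 = 24 days remain.
Then June (30), July (31), August (31), September (30), October (31), November (30), December (31): 30 + 31 + 31 + 30 + 31 + 30 + 31 = 214 days.
January 1–2, 2004: 2 days.
Residual: 240 days.
Total: 13023 days.
13023 mod 7 = 3, so 3 days after Tuesday is Friday.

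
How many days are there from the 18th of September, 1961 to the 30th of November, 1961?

73

September 1961: 30 − 18 = 12 days remain.
Then October (31): 31 days.
November 1–30, 1961: 30 days.
Total: 12 + 31 + 30 = 73 days.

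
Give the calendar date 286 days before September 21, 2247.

December 9, 2246

Count 286 days before September 21, 2247:
December 2246: 31 − 9 = 22 days remain.
Then January (31), February 2247 (28), March (31), April (30), May (31), June (30), July (31), August (31): 31 + 28 + 31 + 30 + 31 + 30 + 31 + 31 = 243 days.
September 1–21, 2247: 21 days.
Residual: 286 days.
Total: 286 days.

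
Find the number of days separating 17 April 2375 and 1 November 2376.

April 2375: 30 − 17 = 13 days remain.
Then 18 full months totalling 550 days.
November 1, 2376: 1 day.
Total: 13 + 550 + 1 = 564 days.

564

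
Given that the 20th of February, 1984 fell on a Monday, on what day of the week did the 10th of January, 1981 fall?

Saturday

Count forward from the earlier date (January 10, 1981) to the later (February 20, 1984):
Day-of-year of January 10, 1981: 10.
Day-of-year of February 20, 1984: 51.
1981 has 365 days, so 365 − 10 = 355 days remain in 1981.
Full years: 1982: 365; 1983: 365. Sum = 730.
Total: 355 + 730 + 51 = 1136 days.
1136 mod 7 = 2, so 2 days before Monday is Saturday.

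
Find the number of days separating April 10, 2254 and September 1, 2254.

April 2254: 30 − 10 = 20 days remain.
Then May (31), June (30), July (31), August (31): 31 + 30 + 31 + 31 = 123 days.
September 1, 2254: 1 day.
Total: 20 + 123 + 1 = 144 days.

144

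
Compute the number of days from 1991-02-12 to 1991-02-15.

3

Within February 1991: 15 − 12 = 3 days.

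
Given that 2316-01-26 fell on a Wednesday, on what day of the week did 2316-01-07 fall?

Friday

Count forward from the earlier date (January 7, 2316) to the later (January 26, 2316):
Within January 2316: 26 − 7 = 19 days.
19 mod 7 = 5, so 5 days before Wednesday is Friday.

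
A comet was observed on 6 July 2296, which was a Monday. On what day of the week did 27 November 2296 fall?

Friday

July 2296: 31 − 6 = 25 days remain.
Then August (31), September (30), October (31): 31 + 30 + 31 = 92 days.
November 1–27, 2296: 27 days.
Total: 25 + 92 + 27 = 144 days.
144 mod 7 = 4, so 4 days after Monday is Friday.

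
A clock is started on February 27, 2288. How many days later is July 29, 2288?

153

February 2288: 29 − 27 = 2 days remain (2288 is a leap year, so February has 29 days).
Then March (31), April (30), May (31), June (30): 31 + 30 + 31 + 30 = 122 days.
July 1–29, 2288: 29 days.
Total: 2 + 122 + 29 = 153 days.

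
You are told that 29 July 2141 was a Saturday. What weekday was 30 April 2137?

Tuesday

Count forward from the earlier date (April 30, 2137) to the later (July 29, 2141):
Day-of-year of April 30, 2137: 120.
Day-of-year of July 29, 2141: 210.
2137 has 365 days, so 365 − 120 = 245 days remain in 2137.
Full years: 2138: 365; 2139: 365; 2140: 366. Sum = 1096.
Total: 245 + 1096 + 210 = 1551 days.
1551 mod 7 = 4, so 4 days before Saturday is Tuesday.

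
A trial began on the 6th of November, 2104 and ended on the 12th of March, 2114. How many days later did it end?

From November 6, 2104 to November 6, 2113: 9 years, of which 2 contain a Feb 29 — 7×365 + 2×366 = 3287 days.
November 2113: 30 − 6 = 24 days remain.
Then December (31), January (31), February 2114 (28): 31 + 31 + 28 = 90 days.
March 1–12, 2114: 12 days.
Residual: 126 days.
Total: 3413 days.

3413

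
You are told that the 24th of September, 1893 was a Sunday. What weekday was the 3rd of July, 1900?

September 24, 1893 → September 24, 1894: 365 days.
September 24, 1894 → September 24, 1895: 365 days.
September 24, 1895 → September 24, 1896: 366 days (1896 is a leap year).
September 24, 1896 → September 24, 1897: 365 days.
September 24, 1897 → September 24, 1898: 365 days.
September 24, 1898 → September 24, 1899: 365 days.
September 1899: 30 − 24 = 6 days remain.
Then 9 full months totalling 273 days.
July 1–3, 1900: 3 days.
Residual: 282 days.
Total: 2473 days.
2473 mod 7 = 2, so 2 days after Sunday is Tuesday.

Tuesday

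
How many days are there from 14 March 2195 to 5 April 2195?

22

March 2195: 31 − 14 = 17 days remain.
April 1–5, 2195: 5 days.
Total: 17 + 5 = 22 days.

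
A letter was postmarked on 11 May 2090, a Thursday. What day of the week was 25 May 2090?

Within May 2090: 25 − 11 = 14 days.
14 is a multiple of 7, so 25 May 2090 falls on the same weekday: Thursday.

Thursday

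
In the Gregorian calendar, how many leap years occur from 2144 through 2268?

31

Years divisible by 4: 2144, 2148, …, 2268 — 32 in all.
Of these, 2200 is divisible by 100 but not 400, so not leap.
Leap years: 32 − 1 = 31.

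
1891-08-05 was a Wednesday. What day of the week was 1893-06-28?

Wednesday

August 5, 1891 → August 5, 1892: 366 days (1892 is a leap year).
August 1892: 31 − 5 = 26 days remain.
Then 9 full months totalling 273 days.
June 1–28, 1893: 28 days.
Residual: 327 days.
Total: 693 days.
693 is a multiple of 7, so 1893-06-28 falls on the same weekday: Wednesday.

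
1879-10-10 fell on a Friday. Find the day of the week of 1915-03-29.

Monday

Day-of-year of October 10, 1879: 283.
Day-of-year of March 29, 1915: 88.
1879 has 365 days, so 365 − 283 = 82 days remain in 1879.
Full years 1880–1914: 27 common + 8 leap = 27×365 + 8×366 = 12783 days.
Total: 82 + 12783 + 88 = 12953 days.
12953 mod 7 = 3, so 3 days after Friday is Monday.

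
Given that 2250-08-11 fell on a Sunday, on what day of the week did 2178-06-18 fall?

Thursday

Count forward from the earlier date (June 18, 2178) to the later (August 11, 2250):
Day-of-year of June 18, 2178: 169.
Day-of-year of August 11, 2250: 223.
2178 has 365 days, so 365 − 169 = 196 days remain in 2178.
Full years 2179–2249: 54 common + 17 leap = 54×365 + 17×366 = 25932 days.
Total: 196 + 25932 + 223 = 26351 days.
26351 mod 7 = 3, so 3 days before Sunday is Thursday.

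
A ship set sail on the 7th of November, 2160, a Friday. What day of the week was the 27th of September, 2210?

Thursday

Day-of-year of November 7, 2160: 312.
Day-of-year of September 27, 2210: 270.
2160 has 366 days, so 366 − 312 = 54 days remain in 2160.
Full years 2161–2209: 38 common + 11 leap = 38×365 + 11×366 = 17896 days.
Total: 54 + 17896 + 270 = 18220 days.
18220 mod 7 = 6, so 6 days after Friday is Thursday.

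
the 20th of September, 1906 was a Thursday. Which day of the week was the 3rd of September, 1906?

Monday

Count forward from the earlier date (September 3, 1906) to the later (September 20, 1906):
Within September 1906: 20 − 3 = 17 days.
17 mod 7 = 3, so 3 days before Thursday is Monday.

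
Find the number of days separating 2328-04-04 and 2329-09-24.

April 4, 2328 → April 4, 2329: 365 days.
April 2329: 30 − 4 = 26 days remain.
Then May (31), June (30), July (31), August (31): 31 + 30 + 31 + 31 = 123 days.
September 1–24, 2329: 24 days.
Residual: 173 days.
Total: 538 days.

538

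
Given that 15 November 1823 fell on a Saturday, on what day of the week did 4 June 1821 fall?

Monday

Count forward from the earlier date (June 4, 1821) to the later (November 15, 1823):
June 4, 1821 → June 4, 1822: 365 days.
June 4, 1822 → June 4, 1823: 365 days.
June 1823: 30 − 4 = 26 days remain.
Then July (31), August (31), September (30), October (31): 31 + 31 + 30 + 31 = 123 days.
November 1–15, 1823: 15 days.
Residual: 164 days.
Total: 894 days.
894 mod 7 = 5, so 5 days before Saturday is Monday.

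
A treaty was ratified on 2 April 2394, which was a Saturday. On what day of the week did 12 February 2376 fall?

Thursday

Count forward from the earlier date (February 12, 2376) to the later (April 2, 2394):
Day-of-year of February 12, 2376: 43.
Day-of-year of April 2, 2394: 92.
2376 has 366 days, so 366 − 43 = 323 days remain in 2376.
Full years 2377–2393: 13 common + 4 leap = 13×365 + 4×366 = 6209 days.
Total: 323 + 6209 + 92 = 6624 days.
6624 mod 7 = 2, so 2 days before Saturday is Thursday.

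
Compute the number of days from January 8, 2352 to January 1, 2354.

724

Day-of-year of January 8, 2352: 8.
Day-of-year of January 1, 2354: 1.
2352 has 366 days, so 366 − 8 = 358 days remain in 2352.
Full years: 2353: 365. Sum = 365.
Total: 358 + 365 + 1 = 724 days.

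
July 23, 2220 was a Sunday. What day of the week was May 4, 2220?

Thursday

Count forward from the earlier date (May 4, 2220) to the later (July 23, 2220):
May 2220: 31 − 4 = 27 days remain.
Then June (30): 30 days.
July 1–23, 2220: 23 days.
Total: 27 + 30 + 23 = 80 days.
80 mod 7 = 3, so 3 days before Sunday is Thursday.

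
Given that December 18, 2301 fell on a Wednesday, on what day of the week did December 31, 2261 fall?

Tuesday

Count forward from the earlier date (December 31, 2261) to the later (December 18, 2301):
Day-of-year of December 31, 2261: 365.
Day-of-year of December 18, 2301: 352.
2261 has 365 days, so 365 − 365 = 0 days remain in 2261.
Full years 2262–2300: 30 common + 9 leap = 30×365 + 9×366 = 14244 days.
Total: 0 + 14244 + 352 = 14596 days.
14596 mod 7 = 1, so 1 day before Wednesday is Tuesday.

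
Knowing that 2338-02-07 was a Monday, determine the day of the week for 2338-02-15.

Tuesday

Within February 2338: 15 − 7 = 8 days.
8 mod 7 = 1, so 1 day after Monday is Tuesday.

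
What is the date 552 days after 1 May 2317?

4 November 2318

Count 552 days after May 1, 2317:
May 2317: 31 − 1 = 30 days remain.
Then 17 full months totalling 518 days.
November 1–4, 2318: 4 days.
Total: 30 + 518 + 4 = 552 days.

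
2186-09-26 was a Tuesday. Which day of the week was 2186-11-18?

Saturday

September 2186: 30 − 26 = 4 days remain.
Then October (31): 31 days.
November 1–18, 2186: 18 days.
Total: 4 + 31 + 18 = 53 days.
53 mod 7 = 4, so 4 days after Tuesday is Saturday.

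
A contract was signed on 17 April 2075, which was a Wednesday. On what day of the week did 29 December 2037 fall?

Count forward from the earlier date (December 29, 2037) to the later (April 17, 2075):
Day-of-year of December 29, 2037: 363.
Day-of-year of April 17, 2075: 107.
2037 has 365 days, so 365 − 363 = 2 days remain in 2037.
Full years 2038–2074: 28 common + 9 leap = 28×365 + 9×366 = 13514 days.
Total: 2 + 13514 + 107 = 13623 days.
13623 mod 7 = 1, so 1 day before Wednesday is Tuesday.

Tuesday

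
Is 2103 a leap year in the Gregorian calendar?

No

2103 is not a leap year.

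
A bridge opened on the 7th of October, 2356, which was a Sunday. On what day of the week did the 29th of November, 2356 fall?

Thursday

October 2356: 31 − 7 = 24 days remain.
November 1–29, 2356: 29 days.
Total: 24 + 29 = 53 days.
53 mod 7 = 4, so 4 days after Sunday is Thursday.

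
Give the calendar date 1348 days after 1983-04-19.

1986-12-27

Count 1348 days after April 19, 1983:
Day-of-year of April 19, 1983: 109.
Day-of-year of December 27, 1986: 361.
1983 has 365 days, so 365 − 109 = 256 days remain in 1983.
Full years: 1984: 366; 1985: 365. Sum = 731.
Total: 256 + 731 + 361 = 1348 days.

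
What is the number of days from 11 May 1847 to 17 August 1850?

1194

May 11, 1847 → May 11, 1848: 366 days (1848 is a leap year).
May 11, 1848 → May 11, 1849: 365 days.
May 11, 1849 → May 11, 1850: 365 days.
May 1850: 31 − 11 = 20 days remain.
Then June (30), July (31): 30 + 31 = 61 days.
August 1–17, 1850: 17 days.
Residual: 98 days.
Total: 1194 days.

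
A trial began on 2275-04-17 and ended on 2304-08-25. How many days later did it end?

Day-of-year of April 17, 2275: 107.
Day-of-year of August 25, 2304: 238.
2275 has 365 days, so 365 − 107 = 258 days remain in 2275.
Full years 2276–2303: 22 common + 6 leap = 22×365 + 6×366 = 10226 days.
Total: 258 + 10226 + 238 = 10722 days.

10722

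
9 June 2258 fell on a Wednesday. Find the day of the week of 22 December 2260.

June 9, 2258 → June 9, 2259: 365 days.
June 9, 2259 → June 9, 2260: 366 days (2260 is a leap year).
June 2260: 30 − 9 = 21 days remain.
Then July (31), August (31), September (30), October (31), November (30): 31 + 31 + 30 + 31 + 30 = 153 days.
December 1–22, 2260: 22 days.
Residual: 196 days.
Total: 927 days.
927 mod 7 = 3, so 3 days after Wednesday is Saturday.

Saturday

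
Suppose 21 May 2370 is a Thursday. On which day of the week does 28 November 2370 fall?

Saturday

May 2370: 31 − 21 = 10 days remain.
Then June (30), July (31), August (31), September (30), October (31): 30 + 31 + 31 + 30 + 31 = 153 days.
November 1–28, 2370: 28 days.
Total: 10 + 153 + 28 = 191 days.
191 mod 7 = 2, so 2 days after Thursday is Saturday.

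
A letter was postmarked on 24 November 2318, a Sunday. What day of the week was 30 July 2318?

Tuesday

Count forward from the earlier date (July 30, 2318) to the later (November 24, 2318):
July 2318: 31 − 30 = 1 day remains.
Then August (31), September (30), October (31): 31 + 30 + 31 = 92 days.
November 1–24, 2318: 24 days.
Total: 1 + 92 + 24 = 117 days.
117 mod 7 = 5, so 5 days before Sunday is Tuesday.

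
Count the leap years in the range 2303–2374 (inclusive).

Years divisible by 4: 2304, 2308, …, 2372 — 18 in all.
No century exceptions apply. Count: 18.

18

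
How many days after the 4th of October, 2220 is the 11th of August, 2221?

311

October 2220: 31 − 4 = 27 days remain.
Then 9 full months totalling 273 days.
August 1–11, 2221: 11 days.
Residual: 311 days.
Total: 311 days.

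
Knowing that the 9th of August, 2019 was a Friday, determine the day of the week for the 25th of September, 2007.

Tuesday

Count forward from the earlier date (September 25, 2007) to the later (August 9, 2019):
Day-of-year of September 25, 2007: 268.
Day-of-year of August 9, 2019: 221.
2007 has 365 days, so 365 − 268 = 97 days remain in 2007.
Full years 2008–2018: 8 common + 3 leap = 8×365 + 3×366 = 4018 days.
Total: 97 + 4018 + 221 = 4336 days.
4336 mod 7 = 3, so 3 days before Friday is Tuesday.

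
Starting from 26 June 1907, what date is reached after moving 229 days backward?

9 November 1906

Count 229 days before June 26, 1907:
November 1906: 30 − 9 = 21 days remain.
Then December (31), January (31), February 1907 (28), March (31), April (30), May (31): 31 + 31 + 28 + 31 + 30 + 31 = 182 days.
June 1–26, 1907: 26 days.
Residual: 229 days.
Total: 229 days.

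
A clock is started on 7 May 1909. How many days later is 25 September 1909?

141

May 1909: 31 − 7 = 24 days remain.
Then June (30), July (31), August (31): 30 + 31 + 31 = 92 days.
September 1–25, 1909: 25 days.
Total: 24 + 92 + 25 = 141 days.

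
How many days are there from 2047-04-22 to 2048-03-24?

337

Day-of-year of April 22, 2047: 112.
Day-of-year of March 24, 2048: 84.
2047 has 365 days, so 365 − 112 = 253 days remain in 2047.
Total: 253 + 84 = 337 days.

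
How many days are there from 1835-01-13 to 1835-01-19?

Within January 1835: 19 − 13 = 6 days.

6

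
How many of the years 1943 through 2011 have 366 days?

Years divisible by 4: 1944, 1948, …, 2008 — 17 in all.
2000 is divisible by 400, so still leap.
No century exceptions apply. Count: 17.

17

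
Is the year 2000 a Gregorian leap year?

2000 is a leap year (divisible by 400).

Yes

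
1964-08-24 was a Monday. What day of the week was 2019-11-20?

Wednesday

Day-of-year of August 24, 1964: 237.
Day-of-year of November 20, 2019: 324.
1964 has 366 days, so 366 − 237 = 129 days remain in 1964.
Full years 1965–2018: 41 common + 13 leap = 41×365 + 13×366 = 19723 days.
Total: 129 + 19723 + 324 = 20176 days.
20176 mod 7 = 2, so 2 days after Monday is Wednesday.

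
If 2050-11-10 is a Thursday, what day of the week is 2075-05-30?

From November 10, 2050 to November 10, 2074: 24 years, of which 6 contain a Feb 29 — 18×365 + 6×366 = 8766 days.
November 2074: 30 − 10 = 20 days remain.
Then December (31), January (31), February 2075 (28), March (31), April (30): 31 + 31 + 28 + 31 + 30 = 151 days.
May 1–30, 2075: 30 days.
Residual: 201 days.
Total: 8967 days.
8967 is a multiple of 7, so 2075-05-30 falls on the same weekday: Thursday.

Thursday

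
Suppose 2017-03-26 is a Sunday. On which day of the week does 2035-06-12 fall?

Day-of-year of March 26, 2017: 85.
Day-of-year of June 12, 2035: 163.
2017 has 365 days, so 365 − 85 = 280 days remain in 2017.
Full years 2018–2034: 13 common + 4 leap = 13×365 + 4×366 = 6209 days.
Total: 280 + 6209 + 163 = 6652 days.
6652 mod 7 = 2, so 2 days after Sunday is Tuesday.

Tuesday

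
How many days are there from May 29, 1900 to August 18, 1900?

81

May 1900: 31 − 29 = 2 days remain.
Then June (30), July (31): 30 + 31 = 61 days.
August 1–18, 1900: 18 days.
Total: 2 + 61 + 18 = 81 days.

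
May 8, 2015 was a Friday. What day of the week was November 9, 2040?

Day-of-year of May 8, 2015: 128.
Day-of-year of November 9, 2040: 314.
2015 has 365 days, so 365 − 128 = 237 days remain in 2015.
Full years 2016–2039: 18 common + 6 leap = 18×365 + 6×366 = 8766 days.
Total: 237 + 8766 + 314 = 9317 days.
9317 is a multiple of 7, so November 9, 2040 falls on the same weekday: Friday.

Friday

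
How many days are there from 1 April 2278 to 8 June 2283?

Day-of-year of April 1, 2278: 91.
Day-of-year of June 8, 2283: 159.
2278 has 365 days, so 365 − 91 = 274 days remain in 2278.
Full years: 2279: 365; 2280: 366; 2281: 365; 2282: 365. Sum = 1461.
Total: 274 + 1461 + 159 = 1894 days.

1894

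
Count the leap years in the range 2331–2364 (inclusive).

Years divisible by 4 in [2331, 2364]: 2332, 2336, 2340, 2344, 2348, 2352, 2356, 2360, 2364.
No century exceptions apply. Count: 9.

9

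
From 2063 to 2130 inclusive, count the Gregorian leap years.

16

Years divisible by 4: 2064, 2068, …, 2128 — 17 in all.
Of these, 2100 is divisible by 100 but not 400, so not leap.
Leap years: 17 − 1 = 16.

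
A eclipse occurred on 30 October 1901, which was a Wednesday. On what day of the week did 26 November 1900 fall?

Monday

Count forward from the earlier date (November 26, 1900) to the later (October 30, 1901):
November 1900: 30 − 26 = 4 days remain.
Then 10 full months totalling 304 days.
October 1–30, 1901: 30 days.
Total: 4 + 304 + 30 = 338 days.
338 mod 7 = 2, so 2 days before Wednesday is Monday.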